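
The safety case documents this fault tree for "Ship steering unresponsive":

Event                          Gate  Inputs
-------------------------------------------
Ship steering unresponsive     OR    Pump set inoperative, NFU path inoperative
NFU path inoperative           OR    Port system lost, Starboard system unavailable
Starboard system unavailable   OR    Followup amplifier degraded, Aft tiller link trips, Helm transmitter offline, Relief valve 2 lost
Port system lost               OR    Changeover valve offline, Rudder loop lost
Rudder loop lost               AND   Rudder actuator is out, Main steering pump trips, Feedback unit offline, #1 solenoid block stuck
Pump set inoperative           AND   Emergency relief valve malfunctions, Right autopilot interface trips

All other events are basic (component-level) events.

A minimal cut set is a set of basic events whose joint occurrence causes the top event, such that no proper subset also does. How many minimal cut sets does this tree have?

Pump set inoperative [AND]: one cut set from each child combined → 1 × 1 = 1 cut set(s).
Rudder loop lost [AND]: one cut set from each child combined → 1 × 1 × 1 × 1 = 1 cut set(s).
Port system lost [OR]: union of children's cut sets → 2 cut set(s).
Starboard system unavailable [OR]: union of children's cut sets → 4 cut set(s).
NFU path inoperative [OR]: union of children's cut sets → 6 cut set(s).
Ship steering unresponsive [OR]: union of children's cut sets → 7 cut set(s).
Minimal cut sets: {Emergency relief valve malfunctions, Right autopilot interface trips}; {Changeover valve offline}; {#1 solenoid block stuck, Feedback unit offline, Main steering pump trips, Rudder actuator is out}; {Followup amplifier degraded}; {Aft tiller link trips}; {Helm transmitter offline}; {Relief valve 2 lost}.

7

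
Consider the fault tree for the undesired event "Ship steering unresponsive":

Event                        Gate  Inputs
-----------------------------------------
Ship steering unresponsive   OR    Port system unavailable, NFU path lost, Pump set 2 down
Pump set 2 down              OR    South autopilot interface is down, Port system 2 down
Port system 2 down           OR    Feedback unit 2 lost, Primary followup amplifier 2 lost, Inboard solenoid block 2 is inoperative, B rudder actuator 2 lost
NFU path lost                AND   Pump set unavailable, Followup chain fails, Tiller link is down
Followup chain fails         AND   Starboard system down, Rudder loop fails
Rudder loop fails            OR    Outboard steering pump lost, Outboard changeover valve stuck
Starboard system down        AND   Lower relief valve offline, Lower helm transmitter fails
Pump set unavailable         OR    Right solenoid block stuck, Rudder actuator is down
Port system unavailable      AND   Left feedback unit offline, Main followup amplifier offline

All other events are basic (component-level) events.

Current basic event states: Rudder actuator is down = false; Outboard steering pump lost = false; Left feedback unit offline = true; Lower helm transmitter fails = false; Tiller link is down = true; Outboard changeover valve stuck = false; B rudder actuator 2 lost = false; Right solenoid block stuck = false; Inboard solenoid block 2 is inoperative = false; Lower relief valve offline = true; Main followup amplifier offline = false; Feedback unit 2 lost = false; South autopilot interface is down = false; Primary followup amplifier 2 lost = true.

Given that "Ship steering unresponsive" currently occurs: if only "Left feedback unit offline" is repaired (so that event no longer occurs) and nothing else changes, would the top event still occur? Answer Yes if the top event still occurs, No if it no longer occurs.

Counterfactual: set "Left feedback unit offline" to not occurred.
Port system unavailable [AND]: Left feedback unit offline=not, Main followup amplifier offline=not → not all inputs occur → does not occur.
Pump set unavailable [OR]: Right solenoid block stuck=not, Rudder actuator is down=not → no input occurs → does not occur.
Starboard system down [AND]: Lower relief valve offline=occurs, Lower helm transmitter fails=not → not all inputs occur → does not occur.
Rudder loop fails [OR]: Outboard steering pump lost=not, Outboard changeover valve stuck=not → no input occurs → does not occur.
Followup chain fails [AND]: Starboard system down=not, Rudder loop fails=not → not all inputs occur → does not occur.
NFU path lost [AND]: Pump set unavailable=not, Followup chain fails=not, Tiller link is down=occurs → not all inputs occur → does not occur.
Port system 2 down [OR]: Feedback unit 2 lost=not, Primary followup amplifier 2 lost=occurs, Inboard solenoid block 2 is inoperative=not, B rudder actuator 2 lost=not → at least one input occurs → occurs.
Pump set 2 down [OR]: South autopilot interface is down=not, Port system 2 down=occurs → at least one input occurs → occurs.
Ship steering unresponsive [OR]: Port system unavailable=not, NFU path lost=not, Pump set 2 down=occurs → at least one input occurs → occurs.

Yes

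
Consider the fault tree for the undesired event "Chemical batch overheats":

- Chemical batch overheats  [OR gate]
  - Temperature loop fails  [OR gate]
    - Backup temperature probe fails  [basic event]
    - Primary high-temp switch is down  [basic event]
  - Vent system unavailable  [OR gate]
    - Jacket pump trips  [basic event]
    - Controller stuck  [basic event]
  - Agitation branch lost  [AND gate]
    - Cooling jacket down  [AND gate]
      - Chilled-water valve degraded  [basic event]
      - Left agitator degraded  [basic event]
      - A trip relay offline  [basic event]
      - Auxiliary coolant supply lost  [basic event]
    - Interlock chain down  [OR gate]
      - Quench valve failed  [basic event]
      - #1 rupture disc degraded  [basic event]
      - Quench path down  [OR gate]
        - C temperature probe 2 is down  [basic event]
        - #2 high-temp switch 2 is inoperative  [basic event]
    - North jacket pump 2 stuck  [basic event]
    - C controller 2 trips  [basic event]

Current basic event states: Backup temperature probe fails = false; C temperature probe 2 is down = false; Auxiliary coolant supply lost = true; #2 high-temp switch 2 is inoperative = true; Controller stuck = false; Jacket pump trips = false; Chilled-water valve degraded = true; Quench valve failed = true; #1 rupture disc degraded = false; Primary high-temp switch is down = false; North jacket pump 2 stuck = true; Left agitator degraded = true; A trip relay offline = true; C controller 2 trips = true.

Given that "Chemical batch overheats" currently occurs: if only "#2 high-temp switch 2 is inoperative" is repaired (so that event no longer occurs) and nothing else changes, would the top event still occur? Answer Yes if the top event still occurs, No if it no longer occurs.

Yes

Counterfactual: set "#2 high-temp switch 2 is inoperative" to not occurred.
Temperature loop fails [OR]: Backup temperature probe fails=not, Primary high-temp switch is down=not → no input occurs → does not occur.
Vent system unavailable [OR]: Jacket pump trips=not, Controller stuck=not → no input occurs → does not occur.
Cooling jacket down [AND]: Chilled-water valve degraded=occurs, Left agitator degraded=occurs, A trip relay offline=occurs, Auxiliary coolant supply lost=occurs → all inputs occur → occurs.
Quench path down [OR]: C temperature probe 2 is down=not, #2 high-temp switch 2 is inoperative=not → no input occurs → does not occur.
Interlock chain down [OR]: Quench valve failed=occurs, #1 rupture disc degraded=not, Quench path down=not → at least one input occurs → occurs.
Agitation branch lost [AND]: Cooling jacket down=occurs, Interlock chain down=occurs, North jacket pump 2 stuck=occurs, C controller 2 trips=occurs → all inputs occur → occurs.
Chemical batch overheats [OR]: Temperature loop fails=not, Vent system unavailable=not, Agitation branch lost=occurs → at least one input occurs → occurs.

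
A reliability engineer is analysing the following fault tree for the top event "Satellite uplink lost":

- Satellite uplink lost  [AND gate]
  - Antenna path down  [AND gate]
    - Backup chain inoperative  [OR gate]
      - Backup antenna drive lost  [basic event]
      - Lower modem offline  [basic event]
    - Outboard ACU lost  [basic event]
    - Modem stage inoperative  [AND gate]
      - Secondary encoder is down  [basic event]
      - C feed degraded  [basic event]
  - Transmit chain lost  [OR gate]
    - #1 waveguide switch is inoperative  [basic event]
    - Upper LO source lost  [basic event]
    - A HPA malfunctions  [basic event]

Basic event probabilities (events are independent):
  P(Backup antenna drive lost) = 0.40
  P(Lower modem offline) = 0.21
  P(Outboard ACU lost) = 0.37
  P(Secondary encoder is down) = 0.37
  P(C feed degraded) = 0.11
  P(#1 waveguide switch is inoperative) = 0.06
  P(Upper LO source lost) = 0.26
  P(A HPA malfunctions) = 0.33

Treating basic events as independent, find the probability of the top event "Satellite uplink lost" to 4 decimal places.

0.0042

P(Backup chain inoperative) [OR] = 1 − (1−0.40) × (1−0.21) = 0.526000
P(Modem stage inoperative) [AND] = 0.37 × 0.11 = 0.040700
P(Antenna path down) [AND] = 0.526000 × 0.37 × 0.040700 = 0.007921
P(Transmit chain lost) [OR] = 1 − (1−0.06) × (1−0.26) × (1−0.33) = 0.533948
P(Satellite uplink lost) [AND] = 0.007921 × 0.533948 = 0.004229
Rounded to 4 decimal places: P(Satellite uplink lost) ≈ 0.0042.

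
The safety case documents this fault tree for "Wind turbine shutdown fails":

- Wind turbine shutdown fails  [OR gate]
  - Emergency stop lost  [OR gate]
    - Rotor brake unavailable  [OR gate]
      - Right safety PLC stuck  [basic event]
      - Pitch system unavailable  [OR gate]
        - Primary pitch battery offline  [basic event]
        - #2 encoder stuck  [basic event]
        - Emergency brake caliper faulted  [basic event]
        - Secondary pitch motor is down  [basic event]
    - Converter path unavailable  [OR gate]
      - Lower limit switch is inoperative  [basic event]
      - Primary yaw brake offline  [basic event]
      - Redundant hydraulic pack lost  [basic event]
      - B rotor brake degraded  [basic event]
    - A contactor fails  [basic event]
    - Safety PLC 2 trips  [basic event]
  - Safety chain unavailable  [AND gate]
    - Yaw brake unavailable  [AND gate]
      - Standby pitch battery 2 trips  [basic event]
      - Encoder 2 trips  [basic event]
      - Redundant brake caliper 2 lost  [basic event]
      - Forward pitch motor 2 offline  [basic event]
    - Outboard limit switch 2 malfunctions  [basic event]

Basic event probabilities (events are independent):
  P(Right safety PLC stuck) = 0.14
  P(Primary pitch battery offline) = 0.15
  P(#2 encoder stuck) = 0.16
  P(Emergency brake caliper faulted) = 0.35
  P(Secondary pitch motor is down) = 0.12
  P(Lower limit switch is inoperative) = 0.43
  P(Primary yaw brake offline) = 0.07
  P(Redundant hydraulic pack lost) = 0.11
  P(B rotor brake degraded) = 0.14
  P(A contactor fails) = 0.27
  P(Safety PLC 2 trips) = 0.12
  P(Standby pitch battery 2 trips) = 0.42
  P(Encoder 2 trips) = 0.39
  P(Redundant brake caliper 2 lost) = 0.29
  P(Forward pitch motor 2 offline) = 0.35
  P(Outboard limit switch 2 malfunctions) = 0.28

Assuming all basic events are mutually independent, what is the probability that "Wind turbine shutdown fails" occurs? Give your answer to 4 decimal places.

P(Pitch system unavailable) [OR] = 1 − (1−0.15) × (1−0.16) × (1−0.35) × (1−0.12) = 0.591592
P(Rotor brake unavailable) [OR] = 1 − (1−0.14) × (1−0.591592) = 0.648769
P(Converter path unavailable) [OR] = 1 − (1−0.43) × (1−0.07) × (1−0.11) × (1−0.14) = 0.594261
P(Emergency stop lost) [OR] = 1 − (1−0.648769) × (1−0.594261) × (1−0.27) × (1−0.12) = 0.908453
P(Yaw brake unavailable) [AND] = 0.42 × 0.39 × 0.29 × 0.35 = 0.016626
P(Safety chain unavailable) [AND] = 0.016626 × 0.28 = 0.004655
P(Wind turbine shutdown fails) [OR] = 1 − (1−0.908453) × (1−0.004655) = 0.908879
Rounded to 4 decimal places: P(Wind turbine shutdown fails) ≈ 0.9089.

0.9089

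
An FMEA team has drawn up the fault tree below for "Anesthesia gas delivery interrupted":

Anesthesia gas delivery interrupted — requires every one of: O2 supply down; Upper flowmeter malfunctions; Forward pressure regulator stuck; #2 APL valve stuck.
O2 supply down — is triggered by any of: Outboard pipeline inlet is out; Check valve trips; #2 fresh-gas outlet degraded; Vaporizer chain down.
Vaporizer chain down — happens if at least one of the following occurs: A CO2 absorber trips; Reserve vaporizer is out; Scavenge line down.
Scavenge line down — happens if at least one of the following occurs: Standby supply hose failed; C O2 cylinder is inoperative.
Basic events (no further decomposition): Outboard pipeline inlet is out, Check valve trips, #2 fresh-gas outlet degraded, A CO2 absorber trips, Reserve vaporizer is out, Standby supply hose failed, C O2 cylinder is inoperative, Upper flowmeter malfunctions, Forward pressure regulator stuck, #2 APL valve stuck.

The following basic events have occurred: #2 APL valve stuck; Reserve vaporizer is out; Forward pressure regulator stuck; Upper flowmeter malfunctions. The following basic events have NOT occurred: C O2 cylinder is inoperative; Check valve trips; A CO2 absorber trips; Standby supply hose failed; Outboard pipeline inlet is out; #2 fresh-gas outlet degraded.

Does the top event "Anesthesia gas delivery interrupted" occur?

Scavenge line down [OR]: Standby supply hose failed=not, C O2 cylinder is inoperative=not → no input occurs → does not occur.
Vaporizer chain down [OR]: A CO2 absorber trips=not, Reserve vaporizer is out=occurs, Scavenge line down=not → at least one input occurs → occurs.
O2 supply down [OR]: Outboard pipeline inlet is out=not, Check valve trips=not, #2 fresh-gas outlet degraded=not, Vaporizer chain down=occurs → at least one input occurs → occurs.
Anesthesia gas delivery interrupted [AND]: O2 supply down=occurs, Upper flowmeter malfunctions=occurs, Forward pressure regulator stuck=occurs, #2 APL valve stuck=occurs → all inputs occur → occurs.

Yes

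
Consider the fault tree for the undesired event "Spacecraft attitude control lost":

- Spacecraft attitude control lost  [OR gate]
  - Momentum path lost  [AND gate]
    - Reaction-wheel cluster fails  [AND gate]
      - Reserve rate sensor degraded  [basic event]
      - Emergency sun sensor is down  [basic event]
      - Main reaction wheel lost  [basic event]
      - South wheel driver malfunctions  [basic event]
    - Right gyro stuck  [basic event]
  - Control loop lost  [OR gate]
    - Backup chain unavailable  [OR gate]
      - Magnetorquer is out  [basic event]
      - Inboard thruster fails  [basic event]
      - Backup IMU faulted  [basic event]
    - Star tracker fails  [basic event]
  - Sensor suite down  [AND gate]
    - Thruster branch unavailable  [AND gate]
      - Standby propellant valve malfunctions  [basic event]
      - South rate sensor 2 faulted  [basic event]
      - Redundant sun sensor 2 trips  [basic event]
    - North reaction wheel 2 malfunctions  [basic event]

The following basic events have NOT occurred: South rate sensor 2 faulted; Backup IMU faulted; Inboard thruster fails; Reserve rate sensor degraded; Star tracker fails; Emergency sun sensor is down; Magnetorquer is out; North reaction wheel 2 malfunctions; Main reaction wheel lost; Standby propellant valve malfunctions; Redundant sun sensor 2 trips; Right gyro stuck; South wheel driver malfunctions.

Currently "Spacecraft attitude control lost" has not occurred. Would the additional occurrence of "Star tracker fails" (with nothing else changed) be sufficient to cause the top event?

Counterfactual: set "Star tracker fails" to occurred.
Reaction-wheel cluster fails [AND]: Reserve rate sensor degraded=not, Emergency sun sensor is down=not, Main reaction wheel lost=not, South wheel driver malfunctions=not → not all inputs occur → does not occur.
Momentum path lost [AND]: Reaction-wheel cluster fails=not, Right gyro stuck=not → not all inputs occur → does not occur.
Backup chain unavailable [OR]: Magnetorquer is out=not, Inboard thruster fails=not, Backup IMU faulted=not → no input occurs → does not occur.
Control loop lost [OR]: Backup chain unavailable=not, Star tracker fails=occurs → at least one input occurs → occurs.
Thruster branch unavailable [AND]: Standby propellant valve malfunctions=not, South rate sensor 2 faulted=not, Redundant sun sensor 2 trips=not → not all inputs occur → does not occur.
Sensor suite down [AND]: Thruster branch unavailable=not, North reaction wheel 2 malfunctions=not → not all inputs occur → does not occur.
Spacecraft attitude control lost [OR]: Momentum path lost=not, Control loop lost=occurs, Sensor suite down=not → at least one input occurs → occurs.

Yes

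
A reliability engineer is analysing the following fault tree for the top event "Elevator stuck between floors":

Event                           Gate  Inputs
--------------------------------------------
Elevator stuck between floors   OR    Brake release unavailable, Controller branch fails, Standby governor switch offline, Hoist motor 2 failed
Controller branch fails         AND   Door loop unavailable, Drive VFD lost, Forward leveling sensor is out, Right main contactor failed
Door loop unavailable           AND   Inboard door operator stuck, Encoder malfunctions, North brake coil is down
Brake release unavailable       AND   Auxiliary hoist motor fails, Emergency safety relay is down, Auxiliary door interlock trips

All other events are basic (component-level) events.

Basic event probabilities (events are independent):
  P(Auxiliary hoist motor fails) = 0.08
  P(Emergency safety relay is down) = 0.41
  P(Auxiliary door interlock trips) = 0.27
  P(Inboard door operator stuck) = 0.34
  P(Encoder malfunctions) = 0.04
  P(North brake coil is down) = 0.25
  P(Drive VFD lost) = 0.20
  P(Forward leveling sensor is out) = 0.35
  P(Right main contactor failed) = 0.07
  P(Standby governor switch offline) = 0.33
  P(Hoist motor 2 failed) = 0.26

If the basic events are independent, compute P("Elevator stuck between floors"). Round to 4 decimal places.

P(Brake release unavailable) [AND] = 0.08 × 0.41 × 0.27 = 0.008856
P(Door loop unavailable) [AND] = 0.34 × 0.04 × 0.25 = 0.003400
P(Controller branch fails) [AND] = 0.003400 × 0.20 × 0.35 × 0.07 = 0.000017
P(Elevator stuck between floors) [OR] = 1 − (1−0.008856) × (1−0.000017) × (1−0.33) × (1−0.26) = 0.508599
Rounded to 4 decimal places: P(Elevator stuck between floors) ≈ 0.5086.

0.5086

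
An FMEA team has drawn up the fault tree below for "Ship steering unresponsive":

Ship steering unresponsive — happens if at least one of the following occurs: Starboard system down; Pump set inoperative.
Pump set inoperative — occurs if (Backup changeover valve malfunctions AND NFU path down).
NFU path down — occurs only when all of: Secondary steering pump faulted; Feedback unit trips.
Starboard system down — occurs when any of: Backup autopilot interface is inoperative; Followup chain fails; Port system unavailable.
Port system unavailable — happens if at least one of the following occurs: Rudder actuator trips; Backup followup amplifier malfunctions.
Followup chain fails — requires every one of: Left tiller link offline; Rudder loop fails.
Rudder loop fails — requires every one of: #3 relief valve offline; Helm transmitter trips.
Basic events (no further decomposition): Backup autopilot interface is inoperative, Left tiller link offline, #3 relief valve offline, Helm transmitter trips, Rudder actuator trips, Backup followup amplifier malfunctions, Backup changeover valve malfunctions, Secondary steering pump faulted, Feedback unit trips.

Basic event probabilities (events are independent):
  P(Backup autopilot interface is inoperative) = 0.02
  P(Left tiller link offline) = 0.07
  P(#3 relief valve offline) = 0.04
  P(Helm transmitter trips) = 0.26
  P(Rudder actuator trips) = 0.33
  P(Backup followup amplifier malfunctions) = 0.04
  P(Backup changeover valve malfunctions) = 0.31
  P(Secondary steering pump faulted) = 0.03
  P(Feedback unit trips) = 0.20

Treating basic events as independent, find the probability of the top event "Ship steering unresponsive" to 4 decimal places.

0.3713

P(Rudder loop fails) [AND] = 0.04 × 0.26 = 0.010400
P(Followup chain fails) [AND] = 0.07 × 0.010400 = 0.000728
P(Port system unavailable) [OR] = 1 − (1−0.33) × (1−0.04) = 0.356800
P(Starboard system down) [OR] = 1 − (1−0.02) × (1−0.000728) × (1−0.356800) = 0.370123
P(NFU path down) [AND] = 0.03 × 0.20 = 0.006000
P(Pump set inoperative) [AND] = 0.31 × 0.006000 = 0.001860
P(Ship steering unresponsive) [OR] = 1 − (1−0.370123) × (1−0.001860) = 0.371295
Rounded to 4 decimal places: P(Ship steering unresponsive) ≈ 0.3713.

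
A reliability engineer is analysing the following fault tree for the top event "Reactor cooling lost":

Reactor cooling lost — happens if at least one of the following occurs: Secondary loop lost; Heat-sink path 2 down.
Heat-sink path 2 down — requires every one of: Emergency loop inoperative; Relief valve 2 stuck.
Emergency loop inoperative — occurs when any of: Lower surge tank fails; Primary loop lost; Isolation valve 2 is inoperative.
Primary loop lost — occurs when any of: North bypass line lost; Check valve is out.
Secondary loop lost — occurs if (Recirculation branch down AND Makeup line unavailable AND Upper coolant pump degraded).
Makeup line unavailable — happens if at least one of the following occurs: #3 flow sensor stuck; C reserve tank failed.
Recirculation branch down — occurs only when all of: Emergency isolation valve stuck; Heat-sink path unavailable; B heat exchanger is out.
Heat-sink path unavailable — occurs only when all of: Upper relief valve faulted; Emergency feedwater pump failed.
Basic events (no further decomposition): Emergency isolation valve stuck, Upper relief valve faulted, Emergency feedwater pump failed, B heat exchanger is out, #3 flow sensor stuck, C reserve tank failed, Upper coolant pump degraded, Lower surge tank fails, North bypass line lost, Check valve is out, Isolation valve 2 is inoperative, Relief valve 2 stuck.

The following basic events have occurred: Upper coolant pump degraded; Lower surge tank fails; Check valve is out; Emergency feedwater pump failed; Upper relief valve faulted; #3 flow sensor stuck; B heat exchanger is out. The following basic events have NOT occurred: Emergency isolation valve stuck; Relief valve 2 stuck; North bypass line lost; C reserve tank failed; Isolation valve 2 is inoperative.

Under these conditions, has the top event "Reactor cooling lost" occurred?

No

Heat-sink path unavailable [AND]: Upper relief valve faulted=occurs, Emergency feedwater pump failed=occurs → all inputs occur → occurs.
Recirculation branch down [AND]: Emergency isolation valve stuck=not, Heat-sink path unavailable=occurs, B heat exchanger is out=occurs → not all inputs occur → does not occur.
Makeup line unavailable [OR]: #3 flow sensor stuck=occurs, C reserve tank failed=not → at least one input occurs → occurs.
Secondary loop lost [AND]: Recirculation branch down=not, Makeup line unavailable=occurs, Upper coolant pump degraded=occurs → not all inputs occur → does not occur.
Primary loop lost [OR]: North bypass line lost=not, Check valve is out=occurs → at least one input occurs → occurs.
Emergency loop inoperative [OR]: Lower surge tank fails=occurs, Primary loop lost=occurs, Isolation valve 2 is inoperative=not → at least one input occurs → occurs.
Heat-sink path 2 down [AND]: Emergency loop inoperative=occurs, Relief valve 2 stuck=not → not all inputs occur → does not occur.
Reactor cooling lost [OR]: Secondary loop lost=not, Heat-sink path 2 down=not → no input occurs → does not occur.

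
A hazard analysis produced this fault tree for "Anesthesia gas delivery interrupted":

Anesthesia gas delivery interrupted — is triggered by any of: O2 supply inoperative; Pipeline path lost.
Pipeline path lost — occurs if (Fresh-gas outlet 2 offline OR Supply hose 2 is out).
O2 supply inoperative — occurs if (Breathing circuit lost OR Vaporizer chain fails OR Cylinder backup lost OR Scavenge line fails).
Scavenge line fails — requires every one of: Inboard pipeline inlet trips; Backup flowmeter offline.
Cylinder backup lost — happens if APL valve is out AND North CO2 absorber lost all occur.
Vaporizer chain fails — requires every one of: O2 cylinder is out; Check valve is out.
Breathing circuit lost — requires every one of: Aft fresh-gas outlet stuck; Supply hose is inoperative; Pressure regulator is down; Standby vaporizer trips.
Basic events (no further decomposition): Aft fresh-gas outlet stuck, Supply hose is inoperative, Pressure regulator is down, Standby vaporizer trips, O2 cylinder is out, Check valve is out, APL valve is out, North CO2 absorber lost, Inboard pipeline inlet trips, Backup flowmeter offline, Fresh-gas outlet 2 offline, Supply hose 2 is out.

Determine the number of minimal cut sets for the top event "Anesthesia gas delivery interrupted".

6

Breathing circuit lost [AND]: one cut set from each child combined → 1 × 1 × 1 × 1 = 1 cut set(s).
Vaporizer chain fails [AND]: one cut set from each child combined → 1 × 1 = 1 cut set(s).
Cylinder backup lost [AND]: one cut set from each child combined → 1 × 1 = 1 cut set(s).
Scavenge line fails [AND]: one cut set from each child combined → 1 × 1 = 1 cut set(s).
O2 supply inoperative [OR]: union of children's cut sets → 4 cut set(s).
Pipeline path lost [OR]: union of children's cut sets → 2 cut set(s).
Anesthesia gas delivery interrupted [OR]: union of children's cut sets → 6 cut set(s).
Minimal cut sets: {Aft fresh-gas outlet stuck, Pressure regulator is down, Standby vaporizer trips, Supply hose is inoperative}; {Check valve is out, O2 cylinder is out}; {APL valve is out, North CO2 absorber lost}; {Backup flowmeter offline, Inboard pipeline inlet trips}; {Fresh-gas outlet 2 offline}; {Supply hose 2 is out}.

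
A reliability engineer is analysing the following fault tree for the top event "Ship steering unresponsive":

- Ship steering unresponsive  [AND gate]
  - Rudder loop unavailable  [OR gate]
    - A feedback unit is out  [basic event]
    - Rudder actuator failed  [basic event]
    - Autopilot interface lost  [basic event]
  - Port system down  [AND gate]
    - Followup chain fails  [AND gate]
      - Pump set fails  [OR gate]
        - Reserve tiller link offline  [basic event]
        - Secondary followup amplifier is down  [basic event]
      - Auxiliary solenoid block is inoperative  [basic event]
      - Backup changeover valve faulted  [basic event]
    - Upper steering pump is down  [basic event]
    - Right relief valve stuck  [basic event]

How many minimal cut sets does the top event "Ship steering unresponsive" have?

6

Rudder loop unavailable [OR]: union of children's cut sets → 3 cut set(s).
Pump set fails [OR]: union of children's cut sets → 2 cut set(s).
Followup chain fails [AND]: one cut set from each child combined → 2 × 1 × 1 = 2 cut set(s).
Port system down [AND]: one cut set from each child combined → 2 × 1 × 1 = 2 cut set(s).
Ship steering unresponsive [AND]: one cut set from each child combined → 3 × 2 = 6 cut set(s).
Minimal cut sets: {A feedback unit is out, Auxiliary solenoid block is inoperative, Backup changeover valve faulted, Reserve tiller link offline, Right relief valve stuck, Upper steering pump is down}; {A feedback unit is out, Auxiliary solenoid block is inoperative, Backup changeover valve faulted, Right relief valve stuck, Secondary followup amplifier is down, Upper steering pump is down}; {Auxiliary solenoid block is inoperative, Backup changeover valve faulted, Reserve tiller link offline, Right relief valve stuck, Rudder actuator failed, Upper steering pump is down}; {Auxiliary solenoid block is inoperative, Backup changeover valve faulted, Right relief valve stuck, Rudder actuator failed, Secondary followup amplifier is down, Upper steering pump is down}; {Autopilot interface lost, Auxiliary solenoid block is inoperative, Backup changeover valve faulted, Reserve tiller link offline, Right relief valve stuck, Upper steering pump is down}; {Autopilot interface lost, Auxiliary solenoid block is inoperative, Backup changeover valve faulted, Right relief valve stuck, Secondary followup amplifier is down, Upper steering pump is down}.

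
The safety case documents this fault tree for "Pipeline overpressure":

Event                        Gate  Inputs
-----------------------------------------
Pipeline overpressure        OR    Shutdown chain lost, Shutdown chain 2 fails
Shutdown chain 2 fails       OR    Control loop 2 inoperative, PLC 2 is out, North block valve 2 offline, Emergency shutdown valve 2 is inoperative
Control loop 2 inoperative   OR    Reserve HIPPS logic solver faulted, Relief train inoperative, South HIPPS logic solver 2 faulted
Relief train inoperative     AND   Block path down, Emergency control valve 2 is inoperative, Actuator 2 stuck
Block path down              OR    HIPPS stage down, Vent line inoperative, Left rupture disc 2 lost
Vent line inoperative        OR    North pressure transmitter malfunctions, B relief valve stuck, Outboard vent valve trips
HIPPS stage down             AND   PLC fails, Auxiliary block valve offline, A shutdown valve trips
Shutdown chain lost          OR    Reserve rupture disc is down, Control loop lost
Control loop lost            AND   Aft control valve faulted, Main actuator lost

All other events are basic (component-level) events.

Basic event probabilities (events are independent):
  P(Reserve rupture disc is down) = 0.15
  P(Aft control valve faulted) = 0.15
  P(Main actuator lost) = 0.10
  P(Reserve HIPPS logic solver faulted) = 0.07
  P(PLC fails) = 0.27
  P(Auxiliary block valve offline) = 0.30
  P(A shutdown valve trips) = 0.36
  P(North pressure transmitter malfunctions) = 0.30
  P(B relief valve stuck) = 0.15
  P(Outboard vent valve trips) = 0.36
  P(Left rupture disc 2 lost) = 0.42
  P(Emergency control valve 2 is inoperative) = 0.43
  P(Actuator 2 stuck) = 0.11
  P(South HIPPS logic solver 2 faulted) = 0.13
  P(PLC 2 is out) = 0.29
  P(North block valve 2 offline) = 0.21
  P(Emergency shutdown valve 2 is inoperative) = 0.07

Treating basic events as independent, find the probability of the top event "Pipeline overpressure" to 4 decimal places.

0.6598

P(Control loop lost) [AND] = 0.15 × 0.10 = 0.015000
P(Shutdown chain lost) [OR] = 1 − (1−0.15) × (1−0.015000) = 0.162750
P(HIPPS stage down) [AND] = 0.27 × 0.30 × 0.36 = 0.029160
P(Vent line inoperative) [OR] = 1 − (1−0.30) × (1−0.15) × (1−0.36) = 0.619200
P(Block path down) [OR] = 1 − (1−0.029160) × (1−0.619200) × (1−0.42) = 0.785576
P(Relief train inoperative) [AND] = 0.785576 × 0.43 × 0.11 = 0.037158
P(Control loop 2 inoperative) [OR] = 1 − (1−0.07) × (1−0.037158) × (1−0.13) = 0.220965
P(Shutdown chain 2 fails) [OR] = 1 − (1−0.220965) × (1−0.29) × (1−0.21) × (1−0.07) = 0.593627
P(Pipeline overpressure) [OR] = 1 − (1−0.162750) × (1−0.593627) = 0.659764
Rounded to 4 decimal places: P(Pipeline overpressure) ≈ 0.6598.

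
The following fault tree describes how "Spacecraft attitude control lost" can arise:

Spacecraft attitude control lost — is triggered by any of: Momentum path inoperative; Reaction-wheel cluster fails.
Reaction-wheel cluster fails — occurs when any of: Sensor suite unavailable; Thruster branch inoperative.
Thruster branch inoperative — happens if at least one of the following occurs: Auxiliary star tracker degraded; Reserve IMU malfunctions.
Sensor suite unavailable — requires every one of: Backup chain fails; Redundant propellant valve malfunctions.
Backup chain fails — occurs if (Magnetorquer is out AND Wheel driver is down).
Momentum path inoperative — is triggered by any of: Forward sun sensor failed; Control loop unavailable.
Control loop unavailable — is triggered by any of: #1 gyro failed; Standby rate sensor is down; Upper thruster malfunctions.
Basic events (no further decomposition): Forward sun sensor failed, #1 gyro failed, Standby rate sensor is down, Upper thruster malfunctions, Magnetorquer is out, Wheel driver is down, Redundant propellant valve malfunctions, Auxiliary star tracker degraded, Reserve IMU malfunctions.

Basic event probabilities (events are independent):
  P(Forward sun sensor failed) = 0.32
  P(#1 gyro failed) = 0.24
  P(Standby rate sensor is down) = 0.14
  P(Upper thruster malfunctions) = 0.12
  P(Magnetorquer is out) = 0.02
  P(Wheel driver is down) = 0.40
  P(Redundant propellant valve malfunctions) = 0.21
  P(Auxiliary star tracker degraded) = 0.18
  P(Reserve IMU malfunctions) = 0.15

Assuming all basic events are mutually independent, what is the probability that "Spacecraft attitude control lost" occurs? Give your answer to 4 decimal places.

0.7279

P(Control loop unavailable) [OR] = 1 − (1−0.24) × (1−0.14) × (1−0.12) = 0.424832
P(Momentum path inoperative) [OR] = 1 − (1−0.32) × (1−0.424832) = 0.608886
P(Backup chain fails) [AND] = 0.02 × 0.40 = 0.008000
P(Sensor suite unavailable) [AND] = 0.008000 × 0.21 = 0.001680
P(Thruster branch inoperative) [OR] = 1 − (1−0.18) × (1−0.15) = 0.303000
P(Reaction-wheel cluster fails) [OR] = 1 − (1−0.001680) × (1−0.303000) = 0.304171
P(Spacecraft attitude control lost) [OR] = 1 − (1−0.608886) × (1−0.304171) = 0.727852
Rounded to 4 decimal places: P(Spacecraft attitude control lost) ≈ 0.7279.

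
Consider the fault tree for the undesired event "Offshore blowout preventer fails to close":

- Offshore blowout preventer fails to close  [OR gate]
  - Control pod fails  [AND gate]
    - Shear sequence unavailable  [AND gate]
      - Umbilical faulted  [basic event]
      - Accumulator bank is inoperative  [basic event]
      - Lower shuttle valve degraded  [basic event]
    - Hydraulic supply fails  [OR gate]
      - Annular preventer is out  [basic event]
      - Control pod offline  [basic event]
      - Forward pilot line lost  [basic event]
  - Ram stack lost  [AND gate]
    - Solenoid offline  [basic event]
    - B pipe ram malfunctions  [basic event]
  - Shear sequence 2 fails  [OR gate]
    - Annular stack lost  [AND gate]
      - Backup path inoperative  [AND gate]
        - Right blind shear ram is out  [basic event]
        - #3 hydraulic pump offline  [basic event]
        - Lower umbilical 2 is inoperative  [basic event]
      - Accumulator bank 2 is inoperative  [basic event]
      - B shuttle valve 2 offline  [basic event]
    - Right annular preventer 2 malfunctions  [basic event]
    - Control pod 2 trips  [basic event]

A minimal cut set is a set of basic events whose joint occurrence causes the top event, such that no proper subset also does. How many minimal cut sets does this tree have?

Shear sequence unavailable [AND]: one cut set from each child combined → 1 × 1 × 1 = 1 cut set(s).
Hydraulic supply fails [OR]: union of children's cut sets → 3 cut set(s).
Control pod fails [AND]: one cut set from each child combined → 1 × 3 = 3 cut set(s).
Ram stack lost [AND]: one cut set from each child combined → 1 × 1 = 1 cut set(s).
Backup path inoperative [AND]: one cut set from each child combined → 1 × 1 × 1 = 1 cut set(s).
Annular stack lost [AND]: one cut set from each child combined → 1 × 1 × 1 = 1 cut set(s).
Shear sequence 2 fails [OR]: union of children's cut sets → 3 cut set(s).
Offshore blowout preventer fails to close [OR]: union of children's cut sets → 7 cut set(s).
Minimal cut sets: {Accumulator bank is inoperative, Annular preventer is out, Lower shuttle valve degraded, Umbilical faulted}; {Accumulator bank is inoperative, Control pod offline, Lower shuttle valve degraded, Umbilical faulted}; {Accumulator bank is inoperative, Forward pilot line lost, Lower shuttle valve degraded, Umbilical faulted}; {B pipe ram malfunctions, Solenoid offline}; {#3 hydraulic pump offline, Accumulator bank 2 is inoperative, B shuttle valve 2 offline, Lower umbilical 2 is inoperative, Right blind shear ram is out}; {Right annular preventer 2 malfunctions}; {Control pod 2 trips}.

7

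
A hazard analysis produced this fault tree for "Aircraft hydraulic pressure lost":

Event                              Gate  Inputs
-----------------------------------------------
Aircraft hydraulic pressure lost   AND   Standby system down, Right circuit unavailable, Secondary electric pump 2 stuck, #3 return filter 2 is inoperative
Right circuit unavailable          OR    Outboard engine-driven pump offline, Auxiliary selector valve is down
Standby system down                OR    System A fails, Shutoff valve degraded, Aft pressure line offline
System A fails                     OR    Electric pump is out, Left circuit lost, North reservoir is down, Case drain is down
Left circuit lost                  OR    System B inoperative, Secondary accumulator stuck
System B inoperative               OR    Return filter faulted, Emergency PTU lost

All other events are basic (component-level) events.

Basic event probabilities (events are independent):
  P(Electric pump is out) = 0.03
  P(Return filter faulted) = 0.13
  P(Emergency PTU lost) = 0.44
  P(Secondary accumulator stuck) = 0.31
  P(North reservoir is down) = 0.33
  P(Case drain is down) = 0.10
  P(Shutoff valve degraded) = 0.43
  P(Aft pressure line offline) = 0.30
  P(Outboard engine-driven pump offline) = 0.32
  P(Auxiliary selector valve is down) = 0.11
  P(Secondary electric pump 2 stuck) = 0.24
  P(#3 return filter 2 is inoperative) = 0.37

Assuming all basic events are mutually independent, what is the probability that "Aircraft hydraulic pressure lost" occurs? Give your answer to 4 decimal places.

P(System B inoperative) [OR] = 1 − (1−0.13) × (1−0.44) = 0.512800
P(Left circuit lost) [OR] = 1 − (1−0.512800) × (1−0.31) = 0.663832
P(System A fails) [OR] = 1 − (1−0.03) × (1−0.663832) × (1−0.33) × (1−0.10) = 0.803372
P(Standby system down) [OR] = 1 − (1−0.803372) × (1−0.43) × (1−0.30) = 0.921545
P(Right circuit unavailable) [OR] = 1 − (1−0.32) × (1−0.11) = 0.394800
P(Aircraft hydraulic pressure lost) [AND] = 0.921545 × 0.394800 × 0.24 × 0.37 = 0.032308
Rounded to 4 decimal places: P(Aircraft hydraulic pressure lost) ≈ 0.0323.

0.0323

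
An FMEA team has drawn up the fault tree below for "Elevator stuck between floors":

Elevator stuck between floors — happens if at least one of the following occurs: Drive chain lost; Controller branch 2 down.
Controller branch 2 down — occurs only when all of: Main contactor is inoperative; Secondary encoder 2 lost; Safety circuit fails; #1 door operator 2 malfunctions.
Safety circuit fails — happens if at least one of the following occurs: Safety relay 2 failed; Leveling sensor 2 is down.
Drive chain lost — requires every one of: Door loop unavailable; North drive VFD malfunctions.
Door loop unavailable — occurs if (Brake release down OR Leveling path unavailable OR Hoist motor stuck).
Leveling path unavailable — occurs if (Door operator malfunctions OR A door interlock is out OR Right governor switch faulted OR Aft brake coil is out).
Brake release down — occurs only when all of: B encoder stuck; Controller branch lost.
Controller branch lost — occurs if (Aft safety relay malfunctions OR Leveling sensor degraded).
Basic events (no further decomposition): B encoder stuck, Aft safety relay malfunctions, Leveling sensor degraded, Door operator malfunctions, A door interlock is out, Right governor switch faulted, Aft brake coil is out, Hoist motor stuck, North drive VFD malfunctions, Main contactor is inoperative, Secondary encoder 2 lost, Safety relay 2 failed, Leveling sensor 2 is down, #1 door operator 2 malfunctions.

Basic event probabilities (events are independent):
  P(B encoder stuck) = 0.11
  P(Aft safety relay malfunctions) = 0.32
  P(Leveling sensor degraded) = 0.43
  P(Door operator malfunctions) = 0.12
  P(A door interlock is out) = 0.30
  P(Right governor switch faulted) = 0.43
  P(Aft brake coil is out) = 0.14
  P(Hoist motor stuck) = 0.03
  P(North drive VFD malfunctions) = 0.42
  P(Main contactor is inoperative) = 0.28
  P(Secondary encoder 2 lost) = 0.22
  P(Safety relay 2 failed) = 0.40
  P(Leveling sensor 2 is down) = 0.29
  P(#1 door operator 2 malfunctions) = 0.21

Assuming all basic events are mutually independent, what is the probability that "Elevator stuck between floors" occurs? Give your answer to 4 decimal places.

P(Controller branch lost) [OR] = 1 − (1−0.32) × (1−0.43) = 0.612400
P(Brake release down) [AND] = 0.11 × 0.612400 = 0.067364
P(Leveling path unavailable) [OR] = 1 − (1−0.12) × (1−0.30) × (1−0.43) × (1−0.14) = 0.698037
P(Door loop unavailable) [OR] = 1 − (1−0.067364) × (1−0.698037) × (1−0.03) = 0.726827
P(Drive chain lost) [AND] = 0.726827 × 0.42 = 0.305267
P(Safety circuit fails) [OR] = 1 − (1−0.40) × (1−0.29) = 0.574000
P(Controller branch 2 down) [AND] = 0.28 × 0.22 × 0.574000 × 0.21 = 0.007425
P(Elevator stuck between floors) [OR] = 1 − (1−0.305267) × (1−0.007425) = 0.310425
Rounded to 4 decimal places: P(Elevator stuck between floors) ≈ 0.3104.

0.3104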